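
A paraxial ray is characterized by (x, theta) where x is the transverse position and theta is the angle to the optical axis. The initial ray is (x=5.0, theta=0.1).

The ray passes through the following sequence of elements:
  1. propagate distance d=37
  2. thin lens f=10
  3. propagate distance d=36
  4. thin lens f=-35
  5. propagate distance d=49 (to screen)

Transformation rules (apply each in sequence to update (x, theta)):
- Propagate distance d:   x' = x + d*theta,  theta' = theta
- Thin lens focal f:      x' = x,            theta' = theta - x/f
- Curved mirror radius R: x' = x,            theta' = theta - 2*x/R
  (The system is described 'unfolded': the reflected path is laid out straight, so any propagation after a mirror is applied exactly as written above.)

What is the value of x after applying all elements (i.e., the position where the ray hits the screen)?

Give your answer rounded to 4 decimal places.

Answer: -83.3780

Derivation:
Initial: x=5.0000 theta=0.1000
After 1 (propagate distance d=37): x=8.7000 theta=0.1000
After 2 (thin lens f=10): x=8.7000 theta=-0.7700
After 3 (propagate distance d=36): x=-19.0200 theta=-0.7700
After 4 (thin lens f=-35): x=-19.0200 theta=-4597/3500 (≈-1.3134)
After 5 (propagate distance d=49 (to screen)): x=-83.3780 theta=-4597/3500 (≈-1.3134)
Rounded to 4 decimal places: x = -83.3780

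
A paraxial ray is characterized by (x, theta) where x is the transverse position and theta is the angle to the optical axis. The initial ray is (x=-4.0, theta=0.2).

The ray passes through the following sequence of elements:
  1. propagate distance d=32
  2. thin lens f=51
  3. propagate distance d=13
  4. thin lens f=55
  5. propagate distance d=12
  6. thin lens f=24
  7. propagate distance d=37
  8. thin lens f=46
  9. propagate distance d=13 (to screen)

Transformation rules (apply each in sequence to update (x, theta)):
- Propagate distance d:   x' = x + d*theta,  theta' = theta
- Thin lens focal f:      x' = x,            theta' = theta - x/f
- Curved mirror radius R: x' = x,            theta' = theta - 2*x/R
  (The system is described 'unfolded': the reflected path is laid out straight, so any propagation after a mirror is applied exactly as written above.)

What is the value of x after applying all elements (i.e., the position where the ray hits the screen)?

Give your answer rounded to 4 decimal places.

Initial: x=-4.0000 theta=0.2000
After 1 (propagate distance d=32): x=2.4000 theta=0.2000
After 2 (thin lens f=51): x=2.4000 theta=13/85 (≈0.1529)
After 3 (propagate distance d=13): x=373/85 (≈4.3882) theta=13/85 (≈0.1529)
After 4 (thin lens f=55): x=373/85 (≈4.3882) theta=342/4675 (≈0.0732)
After 5 (propagate distance d=12): x=24619/4675 (≈5.2661) theta=342/4675 (≈0.0732)
After 6 (thin lens f=24): x=24619/4675 (≈5.2661) theta=-16411/112200 (≈-0.1463)
After 7 (propagate distance d=37): x=-16351/112200 (≈-0.1457) theta=-16411/112200 (≈-0.1463)
After 8 (thin lens f=46): x=-16351/112200 (≈-0.1457) theta=-49237/344080 (≈-0.1431)
After 9 (propagate distance d=13 (to screen)): x=-10353361/5161200 (≈-2.0060) theta=-49237/344080 (≈-0.1431)
Rounded to 4 decimal places: x = -2.0060

Answer: -2.0060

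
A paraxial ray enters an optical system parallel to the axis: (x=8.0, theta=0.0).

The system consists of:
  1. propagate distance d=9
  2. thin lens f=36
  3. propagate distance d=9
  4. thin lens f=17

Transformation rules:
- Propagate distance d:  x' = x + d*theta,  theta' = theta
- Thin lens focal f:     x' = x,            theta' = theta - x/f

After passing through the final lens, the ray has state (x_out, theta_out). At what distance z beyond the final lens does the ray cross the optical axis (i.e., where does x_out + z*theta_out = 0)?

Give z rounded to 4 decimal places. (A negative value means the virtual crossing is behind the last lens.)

Answer: 10.4318

Derivation:
Initial: x=8.0000 theta=0.0000
After 1 (propagate distance d=9): x=8.0000 theta=0.0000
After 2 (thin lens f=36): x=8.0000 theta=-2/9 (≈-0.2222)
After 3 (propagate distance d=9): x=6.0000 theta=-2/9 (≈-0.2222)
After 4 (thin lens f=17): x=6.0000 theta=-88/153 (≈-0.5752)
z_focus = -x_out/theta_out = -(6.0000)/(-88/153) = 459/44 ≈ 10.4318
Rounded to 4 decimal places: z = 10.4318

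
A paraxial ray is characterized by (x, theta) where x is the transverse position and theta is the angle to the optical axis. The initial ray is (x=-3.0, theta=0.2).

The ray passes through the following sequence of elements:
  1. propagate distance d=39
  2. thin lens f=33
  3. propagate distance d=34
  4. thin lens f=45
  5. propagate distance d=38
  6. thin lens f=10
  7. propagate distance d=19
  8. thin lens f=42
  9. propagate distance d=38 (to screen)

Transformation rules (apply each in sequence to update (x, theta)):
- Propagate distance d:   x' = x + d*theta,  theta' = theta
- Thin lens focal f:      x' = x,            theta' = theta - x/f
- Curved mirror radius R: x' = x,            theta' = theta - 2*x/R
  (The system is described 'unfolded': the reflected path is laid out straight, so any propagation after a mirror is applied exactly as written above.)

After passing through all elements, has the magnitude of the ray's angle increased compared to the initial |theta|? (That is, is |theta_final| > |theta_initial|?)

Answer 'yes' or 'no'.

Answer: yes

Derivation:
Initial: x=-3.0000 theta=0.2000
After 1 (propagate distance d=39): x=4.8000 theta=0.2000
After 2 (thin lens f=33): x=4.8000 theta=3/55 (≈0.0545)
After 3 (propagate distance d=34): x=366/55 (≈6.6545) theta=3/55 (≈0.0545)
After 4 (thin lens f=45): x=366/55 (≈6.6545) theta=-7/75 (≈-0.0933)
After 5 (propagate distance d=38): x=2564/825 (≈3.1079) theta=-7/75 (≈-0.0933)
After 6 (thin lens f=10): x=2564/825 (≈3.1079) theta=-1667/4125 (≈-0.4041)
After 7 (propagate distance d=19): x=-18853/4125 (≈-4.5704) theta=-1667/4125 (≈-0.4041)
After 8 (thin lens f=42): x=-18853/4125 (≈-4.5704) theta=-4651/15750 (≈-0.2953)
After 9 (propagate distance d=38 (to screen)): x=-1367972/86625 (≈-15.7919) theta=-4651/15750 (≈-0.2953)
|theta_initial|=0.2000 |theta_final|=4651/15750 (≈0.2953) -> increased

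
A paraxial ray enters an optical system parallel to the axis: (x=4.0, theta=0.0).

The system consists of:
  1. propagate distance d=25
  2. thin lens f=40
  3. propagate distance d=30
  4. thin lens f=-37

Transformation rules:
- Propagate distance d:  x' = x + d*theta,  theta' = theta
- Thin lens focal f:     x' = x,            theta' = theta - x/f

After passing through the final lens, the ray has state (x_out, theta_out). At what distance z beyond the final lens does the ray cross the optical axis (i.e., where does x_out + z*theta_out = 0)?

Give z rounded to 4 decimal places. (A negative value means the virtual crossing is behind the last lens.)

Answer: 13.7037

Derivation:
Initial: x=4.0000 theta=0.0000
After 1 (propagate distance d=25): x=4.0000 theta=0.0000
After 2 (thin lens f=40): x=4.0000 theta=-0.1000
After 3 (propagate distance d=30): x=1.0000 theta=-0.1000
After 4 (thin lens f=-37): x=1.0000 theta=-27/370 (≈-0.0730)
z_focus = -x_out/theta_out = -(1.0000)/(-27/370) = 370/27 ≈ 13.7037
Rounded to 4 decimal places: z = 13.7037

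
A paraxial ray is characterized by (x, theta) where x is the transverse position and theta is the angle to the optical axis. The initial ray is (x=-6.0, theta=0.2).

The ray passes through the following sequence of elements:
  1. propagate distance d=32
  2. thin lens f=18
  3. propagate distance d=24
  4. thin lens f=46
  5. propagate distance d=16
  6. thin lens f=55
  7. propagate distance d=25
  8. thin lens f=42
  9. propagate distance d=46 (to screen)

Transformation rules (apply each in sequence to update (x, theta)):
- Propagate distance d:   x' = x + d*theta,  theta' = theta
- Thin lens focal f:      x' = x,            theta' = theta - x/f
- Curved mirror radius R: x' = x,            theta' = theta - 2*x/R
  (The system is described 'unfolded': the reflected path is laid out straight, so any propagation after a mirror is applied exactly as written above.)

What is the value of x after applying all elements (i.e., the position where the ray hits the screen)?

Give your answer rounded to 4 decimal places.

Initial: x=-6.0000 theta=0.2000
After 1 (propagate distance d=32): x=0.4000 theta=0.2000
After 2 (thin lens f=18): x=0.4000 theta=8/45 (≈0.1778)
After 3 (propagate distance d=24): x=14/3 (≈4.6667) theta=8/45 (≈0.1778)
After 4 (thin lens f=46): x=14/3 (≈4.6667) theta=79/1035 (≈0.0763)
After 5 (propagate distance d=16): x=6094/1035 (≈5.8879) theta=79/1035 (≈0.0763)
After 6 (thin lens f=55): x=6094/1035 (≈5.8879) theta=-53/1725 (≈-0.0307)
After 7 (propagate distance d=25): x=5299/1035 (≈5.1198) theta=-53/1725 (≈-0.0307)
After 8 (thin lens f=42): x=5299/1035 (≈5.1198) theta=-4739/31050 (≈-0.1526)
After 9 (propagate distance d=46 (to screen)): x=-29512/15525 (≈-1.9009) theta=-4739/31050 (≈-0.1526)
Rounded to 4 decimal places: x = -1.9009

Answer: -1.9009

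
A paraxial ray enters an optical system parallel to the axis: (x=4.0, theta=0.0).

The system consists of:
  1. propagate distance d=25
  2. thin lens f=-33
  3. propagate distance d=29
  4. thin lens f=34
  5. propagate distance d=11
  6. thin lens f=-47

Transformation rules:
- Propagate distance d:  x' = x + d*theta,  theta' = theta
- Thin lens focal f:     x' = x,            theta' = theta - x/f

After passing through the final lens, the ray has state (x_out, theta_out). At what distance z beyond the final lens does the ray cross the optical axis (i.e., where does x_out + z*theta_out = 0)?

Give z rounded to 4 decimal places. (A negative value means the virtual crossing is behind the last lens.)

Answer: -174.7934

Derivation:
Initial: x=4.0000 theta=0.0000
After 1 (propagate distance d=25): x=4.0000 theta=0.0000
After 2 (thin lens f=-33): x=4.0000 theta=4/33 (≈0.1212)
After 3 (propagate distance d=29): x=248/33 (≈7.5152) theta=4/33 (≈0.1212)
After 4 (thin lens f=34): x=248/33 (≈7.5152) theta=-56/561 (≈-0.0998)
After 5 (propagate distance d=11): x=1200/187 (≈6.4171) theta=-56/561 (≈-0.0998)
After 6 (thin lens f=-47): x=1200/187 (≈6.4171) theta=88/2397 (≈0.0367)
z_focus = -x_out/theta_out = -(1200/187)/(88/2397) = -21150/121 ≈ -174.7934
Rounded to 4 decimal places: z = -174.7934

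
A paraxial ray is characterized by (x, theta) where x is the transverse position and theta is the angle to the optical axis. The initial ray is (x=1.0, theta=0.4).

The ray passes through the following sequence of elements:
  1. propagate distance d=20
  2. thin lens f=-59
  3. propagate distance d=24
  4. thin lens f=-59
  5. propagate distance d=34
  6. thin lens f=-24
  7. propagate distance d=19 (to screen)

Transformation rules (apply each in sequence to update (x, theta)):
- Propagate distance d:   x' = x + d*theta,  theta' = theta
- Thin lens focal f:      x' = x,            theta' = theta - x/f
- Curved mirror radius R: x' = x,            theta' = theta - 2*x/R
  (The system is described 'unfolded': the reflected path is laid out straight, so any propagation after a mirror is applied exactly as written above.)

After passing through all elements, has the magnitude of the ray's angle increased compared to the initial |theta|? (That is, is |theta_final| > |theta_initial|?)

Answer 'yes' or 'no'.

Initial: x=1.0000 theta=0.4000
After 1 (propagate distance d=20): x=9.0000 theta=0.4000
After 2 (thin lens f=-59): x=9.0000 theta=163/295 (≈0.5525)
After 3 (propagate distance d=24): x=6567/295 (≈22.2610) theta=163/295 (≈0.5525)
After 4 (thin lens f=-59): x=6567/295 (≈22.2610) theta=16184/17405 (≈0.9298)
After 5 (propagate distance d=34): x=937709/17405 (≈53.8758) theta=16184/17405 (≈0.9298)
After 6 (thin lens f=-24): x=937709/17405 (≈53.8758) theta=265225/83544 (≈3.1747)
After 7 (propagate distance d=19 (to screen)): x=47701391/417720 (≈114.1947) theta=265225/83544 (≈3.1747)
|theta_initial|=0.4000 |theta_final|=265225/83544 (≈3.1747) -> increased

Answer: yes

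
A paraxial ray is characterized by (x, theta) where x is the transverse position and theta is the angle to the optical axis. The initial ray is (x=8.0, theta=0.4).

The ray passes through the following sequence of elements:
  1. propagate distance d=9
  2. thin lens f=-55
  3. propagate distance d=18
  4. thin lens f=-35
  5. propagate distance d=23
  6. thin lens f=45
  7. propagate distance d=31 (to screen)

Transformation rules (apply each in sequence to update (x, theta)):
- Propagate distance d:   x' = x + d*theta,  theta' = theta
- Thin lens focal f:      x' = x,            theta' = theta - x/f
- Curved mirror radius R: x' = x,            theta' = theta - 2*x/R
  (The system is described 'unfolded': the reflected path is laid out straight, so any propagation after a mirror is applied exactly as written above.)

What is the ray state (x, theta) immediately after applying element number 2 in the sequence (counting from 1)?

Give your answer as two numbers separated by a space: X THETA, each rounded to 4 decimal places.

Answer: 11.6000 0.6109

Derivation:
Initial: x=8.0000 theta=0.4000
After 1 (propagate distance d=9): x=11.6000 theta=0.4000
After 2 (thin lens f=-55): x=11.6000 theta=168/275 (≈0.6109)
Rounded to 4 decimal places: x = 11.6000, theta = 0.6109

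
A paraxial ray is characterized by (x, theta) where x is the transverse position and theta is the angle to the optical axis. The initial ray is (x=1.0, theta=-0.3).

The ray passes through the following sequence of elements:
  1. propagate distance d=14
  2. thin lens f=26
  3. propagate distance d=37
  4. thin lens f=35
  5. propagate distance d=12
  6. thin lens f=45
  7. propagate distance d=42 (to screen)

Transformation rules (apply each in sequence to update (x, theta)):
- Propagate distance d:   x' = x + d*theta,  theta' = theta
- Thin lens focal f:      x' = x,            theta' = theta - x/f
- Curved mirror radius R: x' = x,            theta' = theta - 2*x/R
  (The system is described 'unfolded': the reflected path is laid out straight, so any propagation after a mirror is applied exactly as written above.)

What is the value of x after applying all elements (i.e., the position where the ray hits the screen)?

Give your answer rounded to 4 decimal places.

Initial: x=1.0000 theta=-0.3000
After 1 (propagate distance d=14): x=-3.2000 theta=-0.3000
After 2 (thin lens f=26): x=-3.2000 theta=-23/130 (≈-0.1769)
After 3 (propagate distance d=37): x=-1267/130 (≈-9.7462) theta=-23/130 (≈-0.1769)
After 4 (thin lens f=35): x=-1267/130 (≈-9.7462) theta=33/325 (≈0.1015)
After 5 (propagate distance d=12): x=-5543/650 (≈-8.5277) theta=33/325 (≈0.1015)
After 6 (thin lens f=45): x=-5543/650 (≈-8.5277) theta=8513/29250 (≈0.2910)
After 7 (propagate distance d=42 (to screen)): x=36037/9750 (≈3.6961) theta=8513/29250 (≈0.2910)
Rounded to 4 decimal places: x = 3.6961

Answer: 3.6961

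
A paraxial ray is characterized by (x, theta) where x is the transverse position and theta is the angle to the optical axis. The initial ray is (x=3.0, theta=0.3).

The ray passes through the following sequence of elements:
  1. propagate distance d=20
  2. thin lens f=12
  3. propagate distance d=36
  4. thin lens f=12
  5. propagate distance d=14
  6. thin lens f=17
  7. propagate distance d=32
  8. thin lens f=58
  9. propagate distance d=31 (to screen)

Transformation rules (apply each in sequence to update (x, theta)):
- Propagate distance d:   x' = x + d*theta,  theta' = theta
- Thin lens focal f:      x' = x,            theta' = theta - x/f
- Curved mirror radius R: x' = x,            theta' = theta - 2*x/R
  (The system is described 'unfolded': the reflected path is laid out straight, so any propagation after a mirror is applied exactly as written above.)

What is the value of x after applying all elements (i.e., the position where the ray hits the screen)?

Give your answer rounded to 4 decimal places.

Initial: x=3.0000 theta=0.3000
After 1 (propagate distance d=20): x=9.0000 theta=0.3000
After 2 (thin lens f=12): x=9.0000 theta=-0.4500
After 3 (propagate distance d=36): x=-7.2000 theta=-0.4500
After 4 (thin lens f=12): x=-7.2000 theta=0.1500
After 5 (propagate distance d=14): x=-5.1000 theta=0.1500
After 6 (thin lens f=17): x=-5.1000 theta=0.4500
After 7 (propagate distance d=32): x=9.3000 theta=0.4500
After 8 (thin lens f=58): x=9.3000 theta=42/145 (≈0.2897)
After 9 (propagate distance d=31 (to screen)): x=5301/290 (≈18.2793) theta=42/145 (≈0.2897)
Rounded to 4 decimal places: x = 18.2793

Answer: 18.2793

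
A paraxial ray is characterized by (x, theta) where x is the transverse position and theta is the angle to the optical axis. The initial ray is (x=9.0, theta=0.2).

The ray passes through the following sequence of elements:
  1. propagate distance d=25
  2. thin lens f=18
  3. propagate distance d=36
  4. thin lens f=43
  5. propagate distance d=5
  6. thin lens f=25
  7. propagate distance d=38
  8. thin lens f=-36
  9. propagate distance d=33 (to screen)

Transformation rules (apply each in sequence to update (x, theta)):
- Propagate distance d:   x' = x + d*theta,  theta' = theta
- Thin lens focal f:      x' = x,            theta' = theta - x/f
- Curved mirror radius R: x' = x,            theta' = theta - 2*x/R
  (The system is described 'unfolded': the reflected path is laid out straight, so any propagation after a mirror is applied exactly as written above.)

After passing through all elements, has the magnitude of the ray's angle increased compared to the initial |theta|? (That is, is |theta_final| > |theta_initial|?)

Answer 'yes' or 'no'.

Initial: x=9.0000 theta=0.2000
After 1 (propagate distance d=25): x=14.0000 theta=0.2000
After 2 (thin lens f=18): x=14.0000 theta=-26/45 (≈-0.5778)
After 3 (propagate distance d=36): x=-6.8000 theta=-26/45 (≈-0.5778)
After 4 (thin lens f=43): x=-6.8000 theta=-812/1935 (≈-0.4196)
After 5 (propagate distance d=5): x=-17218/1935 (≈-8.8982) theta=-812/1935 (≈-0.4196)
After 6 (thin lens f=25): x=-17218/1935 (≈-8.8982) theta=-3082/48375 (≈-0.0637)
After 7 (propagate distance d=38): x=-182522/16125 (≈-11.3192) theta=-3082/48375 (≈-0.0637)
After 8 (thin lens f=-36): x=-182522/16125 (≈-11.3192) theta=-109753/290250 (≈-0.3781)
After 9 (propagate distance d=33 (to screen)): x=-460483/19350 (≈-23.7976) theta=-109753/290250 (≈-0.3781)
|theta_initial|=0.2000 |theta_final|=109753/290250 (≈0.3781) -> increased

Answer: yes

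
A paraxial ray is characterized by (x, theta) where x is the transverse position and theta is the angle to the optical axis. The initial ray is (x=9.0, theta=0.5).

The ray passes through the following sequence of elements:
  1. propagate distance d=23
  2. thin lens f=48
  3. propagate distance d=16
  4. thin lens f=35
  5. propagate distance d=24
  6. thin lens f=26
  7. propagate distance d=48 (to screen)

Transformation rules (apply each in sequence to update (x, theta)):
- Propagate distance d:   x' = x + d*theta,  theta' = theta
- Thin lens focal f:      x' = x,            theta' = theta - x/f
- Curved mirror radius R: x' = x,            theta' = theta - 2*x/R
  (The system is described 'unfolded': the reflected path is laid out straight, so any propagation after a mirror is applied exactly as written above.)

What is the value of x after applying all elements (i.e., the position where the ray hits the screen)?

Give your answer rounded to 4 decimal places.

Initial: x=9.0000 theta=0.5000
After 1 (propagate distance d=23): x=20.5000 theta=0.5000
After 2 (thin lens f=48): x=20.5000 theta=7/96 (≈0.0729)
After 3 (propagate distance d=16): x=65/3 (≈21.6667) theta=7/96 (≈0.0729)
After 4 (thin lens f=35): x=65/3 (≈21.6667) theta=-367/672 (≈-0.5461)
After 5 (propagate distance d=24): x=719/84 (≈8.5595) theta=-367/672 (≈-0.5461)
After 6 (thin lens f=26): x=719/84 (≈8.5595) theta=-2549/2912 (≈-0.8753)
After 7 (propagate distance d=48 (to screen)): x=-36535/1092 (≈-33.4570) theta=-2549/2912 (≈-0.8753)
Rounded to 4 decimal places: x = -33.4570

Answer: -33.4570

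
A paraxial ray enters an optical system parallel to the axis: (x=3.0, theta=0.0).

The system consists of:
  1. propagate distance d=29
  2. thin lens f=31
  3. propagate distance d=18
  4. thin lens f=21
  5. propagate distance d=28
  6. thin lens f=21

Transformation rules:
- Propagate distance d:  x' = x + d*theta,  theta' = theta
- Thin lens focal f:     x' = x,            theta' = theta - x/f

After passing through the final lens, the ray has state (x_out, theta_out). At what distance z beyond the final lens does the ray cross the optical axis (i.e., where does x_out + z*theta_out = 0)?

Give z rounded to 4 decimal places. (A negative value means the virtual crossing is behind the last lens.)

Initial: x=3.0000 theta=0.0000
After 1 (propagate distance d=29): x=3.0000 theta=0.0000
After 2 (thin lens f=31): x=3.0000 theta=-3/31 (≈-0.0968)
After 3 (propagate distance d=18): x=39/31 (≈1.2581) theta=-3/31 (≈-0.0968)
After 4 (thin lens f=21): x=39/31 (≈1.2581) theta=-34/217 (≈-0.1567)
After 5 (propagate distance d=28): x=-97/31 (≈-3.1290) theta=-34/217 (≈-0.1567)
After 6 (thin lens f=21): x=-97/31 (≈-3.1290) theta=-5/651 (≈-0.0077)
z_focus = -x_out/theta_out = -(-97/31)/(-5/651) = -407.4000
Rounded to 4 decimal places: z = -407.4000

Answer: -407.4000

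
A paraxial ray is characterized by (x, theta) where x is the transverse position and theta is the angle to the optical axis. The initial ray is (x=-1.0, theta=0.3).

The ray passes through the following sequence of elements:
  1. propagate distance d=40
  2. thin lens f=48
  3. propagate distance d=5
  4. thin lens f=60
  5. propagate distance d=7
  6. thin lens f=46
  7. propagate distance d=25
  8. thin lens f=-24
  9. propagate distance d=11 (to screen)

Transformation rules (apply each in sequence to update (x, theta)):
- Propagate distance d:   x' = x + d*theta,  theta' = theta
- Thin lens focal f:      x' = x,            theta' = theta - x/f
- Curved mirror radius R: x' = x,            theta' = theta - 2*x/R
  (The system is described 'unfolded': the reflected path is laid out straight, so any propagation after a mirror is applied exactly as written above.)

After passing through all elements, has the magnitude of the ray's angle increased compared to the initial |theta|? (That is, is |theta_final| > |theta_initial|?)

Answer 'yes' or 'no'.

Answer: no

Derivation:
Initial: x=-1.0000 theta=0.3000
After 1 (propagate distance d=40): x=11.0000 theta=0.3000
After 2 (thin lens f=48): x=11.0000 theta=17/240 (≈0.0708)
After 3 (propagate distance d=5): x=545/48 (≈11.3542) theta=17/240 (≈0.0708)
After 4 (thin lens f=60): x=545/48 (≈11.3542) theta=-341/2880 (≈-0.1184)
After 5 (propagate distance d=7): x=30313/2880 (≈10.5253) theta=-341/2880 (≈-0.1184)
After 6 (thin lens f=46): x=30313/2880 (≈10.5253) theta=-5111/14720 (≈-0.3472)
After 7 (propagate distance d=25): x=244423/132480 (≈1.8450) theta=-5111/14720 (≈-0.3472)
After 8 (thin lens f=-24): x=244423/132480 (≈1.8450) theta=-859553/3179520 (≈-0.2703)
After 9 (propagate distance d=11 (to screen)): x=-3588931/3179520 (≈-1.1288) theta=-859553/3179520 (≈-0.2703)
|theta_initial|=0.3000 |theta_final|=859553/3179520 (≈0.2703) -> not increased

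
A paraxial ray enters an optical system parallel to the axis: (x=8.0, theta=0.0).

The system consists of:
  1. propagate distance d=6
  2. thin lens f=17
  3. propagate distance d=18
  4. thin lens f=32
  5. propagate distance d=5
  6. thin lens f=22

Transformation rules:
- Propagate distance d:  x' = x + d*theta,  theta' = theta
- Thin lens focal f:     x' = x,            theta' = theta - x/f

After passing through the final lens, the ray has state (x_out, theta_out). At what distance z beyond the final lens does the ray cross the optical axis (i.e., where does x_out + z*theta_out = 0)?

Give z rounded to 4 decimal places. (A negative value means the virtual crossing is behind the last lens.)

Answer: -8.3111

Derivation:
Initial: x=8.0000 theta=0.0000
After 1 (propagate distance d=6): x=8.0000 theta=0.0000
After 2 (thin lens f=17): x=8.0000 theta=-8/17 (≈-0.4706)
After 3 (propagate distance d=18): x=-8/17 (≈-0.4706) theta=-8/17 (≈-0.4706)
After 4 (thin lens f=32): x=-8/17 (≈-0.4706) theta=-31/68 (≈-0.4559)
After 5 (propagate distance d=5): x=-2.7500 theta=-31/68 (≈-0.4559)
After 6 (thin lens f=22): x=-2.7500 theta=-45/136 (≈-0.3309)
z_focus = -x_out/theta_out = -(-2.7500)/(-45/136) = -374/45 ≈ -8.3111
Rounded to 4 decimal places: z = -8.3111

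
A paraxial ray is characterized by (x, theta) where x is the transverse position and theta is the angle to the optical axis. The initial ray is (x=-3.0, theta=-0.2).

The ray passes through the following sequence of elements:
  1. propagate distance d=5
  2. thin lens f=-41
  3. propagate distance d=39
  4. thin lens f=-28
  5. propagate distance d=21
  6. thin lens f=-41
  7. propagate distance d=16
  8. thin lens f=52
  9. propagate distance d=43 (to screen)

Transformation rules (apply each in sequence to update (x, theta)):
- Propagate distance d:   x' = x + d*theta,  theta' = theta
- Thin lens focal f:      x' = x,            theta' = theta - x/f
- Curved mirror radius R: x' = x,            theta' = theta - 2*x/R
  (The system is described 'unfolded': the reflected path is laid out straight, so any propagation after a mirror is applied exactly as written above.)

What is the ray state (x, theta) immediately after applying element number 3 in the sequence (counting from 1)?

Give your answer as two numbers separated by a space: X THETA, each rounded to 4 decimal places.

Initial: x=-3.0000 theta=-0.2000
After 1 (propagate distance d=5): x=-4.0000 theta=-0.2000
After 2 (thin lens f=-41): x=-4.0000 theta=-61/205 (≈-0.2976)
After 3 (propagate distance d=39): x=-3199/205 (≈-15.6049) theta=-61/205 (≈-0.2976)
Rounded to 4 decimal places: x = -15.6049, theta = -0.2976

Answer: -15.6049 -0.2976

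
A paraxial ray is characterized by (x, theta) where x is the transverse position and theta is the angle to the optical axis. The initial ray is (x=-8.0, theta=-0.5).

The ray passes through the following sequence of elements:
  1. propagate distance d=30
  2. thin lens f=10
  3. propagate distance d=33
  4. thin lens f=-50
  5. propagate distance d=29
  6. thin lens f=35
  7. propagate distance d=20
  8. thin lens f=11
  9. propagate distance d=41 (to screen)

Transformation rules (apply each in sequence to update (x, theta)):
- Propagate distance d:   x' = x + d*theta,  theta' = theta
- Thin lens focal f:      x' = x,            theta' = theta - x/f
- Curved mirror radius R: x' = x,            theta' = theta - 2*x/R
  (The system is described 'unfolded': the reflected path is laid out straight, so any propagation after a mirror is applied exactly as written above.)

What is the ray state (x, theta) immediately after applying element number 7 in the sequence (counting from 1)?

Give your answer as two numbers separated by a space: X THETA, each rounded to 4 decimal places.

Initial: x=-8.0000 theta=-0.5000
After 1 (propagate distance d=30): x=-23.0000 theta=-0.5000
After 2 (thin lens f=10): x=-23.0000 theta=1.8000
After 3 (propagate distance d=33): x=36.4000 theta=1.8000
After 4 (thin lens f=-50): x=36.4000 theta=2.5280
After 5 (propagate distance d=29): x=109.7120 theta=2.5280
After 6 (thin lens f=35): x=109.7120 theta=-2654/4375 (≈-0.6066)
After 7 (propagate distance d=20): x=85382/875 (≈97.5794) theta=-2654/4375 (≈-0.6066)
Rounded to 4 decimal places: x = 97.5794, theta = -0.6066

Answer: 97.5794 -0.6066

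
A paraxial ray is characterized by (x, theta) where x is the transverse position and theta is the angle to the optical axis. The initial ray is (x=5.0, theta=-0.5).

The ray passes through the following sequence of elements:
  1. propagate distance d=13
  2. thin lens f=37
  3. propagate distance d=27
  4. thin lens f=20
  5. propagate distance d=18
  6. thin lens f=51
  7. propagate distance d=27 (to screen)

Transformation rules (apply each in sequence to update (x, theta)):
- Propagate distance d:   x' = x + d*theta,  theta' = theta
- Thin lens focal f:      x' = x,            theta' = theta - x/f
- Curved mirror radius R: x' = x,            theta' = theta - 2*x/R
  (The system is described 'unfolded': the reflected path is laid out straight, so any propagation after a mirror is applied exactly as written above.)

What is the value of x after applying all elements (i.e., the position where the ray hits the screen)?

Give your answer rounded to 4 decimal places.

Initial: x=5.0000 theta=-0.5000
After 1 (propagate distance d=13): x=-1.5000 theta=-0.5000
After 2 (thin lens f=37): x=-1.5000 theta=-17/37 (≈-0.4595)
After 3 (propagate distance d=27): x=-1029/74 (≈-13.9054) theta=-17/37 (≈-0.4595)
After 4 (thin lens f=20): x=-1029/74 (≈-13.9054) theta=349/1480 (≈0.2358)
After 5 (propagate distance d=18): x=-7149/740 (≈-9.6608) theta=349/1480 (≈0.2358)
After 6 (thin lens f=51): x=-7149/740 (≈-9.6608) theta=10699/25160 (≈0.4252)
After 7 (propagate distance d=27 (to screen)): x=45807/25160 (≈1.8206) theta=10699/25160 (≈0.4252)
Rounded to 4 decimal places: x = 1.8206

Answer: 1.8206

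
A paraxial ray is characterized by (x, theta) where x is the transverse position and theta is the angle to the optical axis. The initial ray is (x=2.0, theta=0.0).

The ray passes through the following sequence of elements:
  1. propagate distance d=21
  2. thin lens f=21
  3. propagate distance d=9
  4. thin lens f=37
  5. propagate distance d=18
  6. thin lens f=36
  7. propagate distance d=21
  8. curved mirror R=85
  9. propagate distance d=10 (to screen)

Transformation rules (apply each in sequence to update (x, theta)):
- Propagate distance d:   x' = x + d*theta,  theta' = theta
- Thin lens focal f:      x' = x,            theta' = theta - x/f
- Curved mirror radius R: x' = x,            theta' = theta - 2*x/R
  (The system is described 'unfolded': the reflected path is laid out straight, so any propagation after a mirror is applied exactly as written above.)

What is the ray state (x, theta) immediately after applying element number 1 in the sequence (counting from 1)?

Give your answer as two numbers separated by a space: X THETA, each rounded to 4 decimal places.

Initial: x=2.0000 theta=0.0000
After 1 (propagate distance d=21): x=2.0000 theta=0.0000
Rounded to 4 decimal places: x = 2.0000, theta = 0.0000

Answer: 2.0000 0.0000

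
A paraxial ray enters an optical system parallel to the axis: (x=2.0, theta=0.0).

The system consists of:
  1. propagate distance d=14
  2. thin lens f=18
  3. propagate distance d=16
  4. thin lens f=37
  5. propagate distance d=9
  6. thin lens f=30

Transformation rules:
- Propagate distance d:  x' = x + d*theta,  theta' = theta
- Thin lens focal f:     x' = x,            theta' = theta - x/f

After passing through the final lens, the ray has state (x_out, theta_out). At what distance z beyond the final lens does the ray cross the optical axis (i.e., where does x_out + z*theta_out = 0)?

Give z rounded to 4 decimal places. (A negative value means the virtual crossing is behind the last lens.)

Initial: x=2.0000 theta=0.0000
After 1 (propagate distance d=14): x=2.0000 theta=0.0000
After 2 (thin lens f=18): x=2.0000 theta=-1/9 (≈-0.1111)
After 3 (propagate distance d=16): x=2/9 (≈0.2222) theta=-1/9 (≈-0.1111)
After 4 (thin lens f=37): x=2/9 (≈0.2222) theta=-13/111 (≈-0.1171)
After 5 (propagate distance d=9): x=-277/333 (≈-0.8318) theta=-13/111 (≈-0.1171)
After 6 (thin lens f=30): x=-277/333 (≈-0.8318) theta=-893/9990 (≈-0.0894)
z_focus = -x_out/theta_out = -(-277/333)/(-893/9990) = -8310/893 ≈ -9.3057
Rounded to 4 decimal places: z = -9.3057

Answer: -9.3057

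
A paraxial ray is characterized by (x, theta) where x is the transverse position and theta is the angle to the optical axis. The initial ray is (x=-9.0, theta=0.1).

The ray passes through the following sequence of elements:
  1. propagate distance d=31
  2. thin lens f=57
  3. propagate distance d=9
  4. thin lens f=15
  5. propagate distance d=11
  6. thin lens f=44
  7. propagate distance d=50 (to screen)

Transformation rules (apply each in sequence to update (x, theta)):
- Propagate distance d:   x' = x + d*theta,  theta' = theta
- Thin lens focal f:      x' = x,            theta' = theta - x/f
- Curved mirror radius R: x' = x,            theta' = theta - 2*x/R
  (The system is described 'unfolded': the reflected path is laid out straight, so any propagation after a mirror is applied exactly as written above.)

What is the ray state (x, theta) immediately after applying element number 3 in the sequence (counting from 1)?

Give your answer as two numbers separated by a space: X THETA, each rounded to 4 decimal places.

Initial: x=-9.0000 theta=0.1000
After 1 (propagate distance d=31): x=-5.9000 theta=0.1000
After 2 (thin lens f=57): x=-5.9000 theta=58/285 (≈0.2035)
After 3 (propagate distance d=9): x=-773/190 (≈-4.0684) theta=58/285 (≈0.2035)
Rounded to 4 decimal places: x = -4.0684, theta = 0.2035

Answer: -4.0684 0.2035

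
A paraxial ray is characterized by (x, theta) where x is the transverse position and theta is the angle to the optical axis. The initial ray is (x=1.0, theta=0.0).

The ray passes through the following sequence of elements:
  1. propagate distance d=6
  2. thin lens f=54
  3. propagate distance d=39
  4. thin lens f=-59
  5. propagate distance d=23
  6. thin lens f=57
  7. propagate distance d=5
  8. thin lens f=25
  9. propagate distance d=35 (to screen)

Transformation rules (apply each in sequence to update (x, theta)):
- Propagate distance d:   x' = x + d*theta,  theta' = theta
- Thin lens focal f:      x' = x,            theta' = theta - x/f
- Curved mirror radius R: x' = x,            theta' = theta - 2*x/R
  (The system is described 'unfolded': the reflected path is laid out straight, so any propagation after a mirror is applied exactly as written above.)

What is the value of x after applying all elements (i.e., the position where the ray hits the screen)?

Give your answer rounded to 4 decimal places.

Initial: x=1.0000 theta=0.0000
After 1 (propagate distance d=6): x=1.0000 theta=0.0000
After 2 (thin lens f=54): x=1.0000 theta=-1/54 (≈-0.0185)
After 3 (propagate distance d=39): x=5/18 (≈0.2778) theta=-1/54 (≈-0.0185)
After 4 (thin lens f=-59): x=5/18 (≈0.2778) theta=-22/1593 (≈-0.0138)
After 5 (propagate distance d=23): x=-127/3186 (≈-0.0399) theta=-22/1593 (≈-0.0138)
After 6 (thin lens f=57): x=-127/3186 (≈-0.0399) theta=-2381/181602 (≈-0.0131)
After 7 (propagate distance d=5): x=-9572/90801 (≈-0.1054) theta=-2381/181602 (≈-0.0131)
After 8 (thin lens f=25): x=-9572/90801 (≈-0.1054) theta=-40381/4540050 (≈-0.0089)
After 9 (propagate distance d=35 (to screen)): x=-42043/100890 (≈-0.4167) theta=-40381/4540050 (≈-0.0089)
Rounded to 4 decimal places: x = -0.4167

Answer: -0.4167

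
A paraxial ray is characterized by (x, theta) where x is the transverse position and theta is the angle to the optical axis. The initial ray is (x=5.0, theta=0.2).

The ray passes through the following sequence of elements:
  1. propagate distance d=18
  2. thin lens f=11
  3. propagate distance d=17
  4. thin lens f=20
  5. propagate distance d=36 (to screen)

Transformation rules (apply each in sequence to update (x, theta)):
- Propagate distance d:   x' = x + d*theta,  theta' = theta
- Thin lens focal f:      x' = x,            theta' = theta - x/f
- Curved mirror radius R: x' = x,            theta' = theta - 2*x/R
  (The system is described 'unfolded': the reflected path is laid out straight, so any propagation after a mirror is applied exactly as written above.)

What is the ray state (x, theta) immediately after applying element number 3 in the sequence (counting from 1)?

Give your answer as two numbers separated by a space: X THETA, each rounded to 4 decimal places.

Initial: x=5.0000 theta=0.2000
After 1 (propagate distance d=18): x=8.6000 theta=0.2000
After 2 (thin lens f=11): x=8.6000 theta=-32/55 (≈-0.5818)
After 3 (propagate distance d=17): x=-71/55 (≈-1.2909) theta=-32/55 (≈-0.5818)
Rounded to 4 decimal places: x = -1.2909, theta = -0.5818

Answer: -1.2909 -0.5818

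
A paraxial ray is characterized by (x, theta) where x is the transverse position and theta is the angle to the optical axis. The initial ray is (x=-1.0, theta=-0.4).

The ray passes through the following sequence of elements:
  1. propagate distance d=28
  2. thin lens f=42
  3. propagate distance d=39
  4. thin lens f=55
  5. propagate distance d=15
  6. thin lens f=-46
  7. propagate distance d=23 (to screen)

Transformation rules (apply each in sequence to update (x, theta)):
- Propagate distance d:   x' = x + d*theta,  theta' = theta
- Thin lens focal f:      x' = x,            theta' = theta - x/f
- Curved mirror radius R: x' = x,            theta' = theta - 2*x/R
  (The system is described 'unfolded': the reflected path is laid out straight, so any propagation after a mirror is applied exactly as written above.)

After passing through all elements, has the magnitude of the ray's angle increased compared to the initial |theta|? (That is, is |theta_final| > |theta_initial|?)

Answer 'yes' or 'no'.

Initial: x=-1.0000 theta=-0.4000
After 1 (propagate distance d=28): x=-12.2000 theta=-0.4000
After 2 (thin lens f=42): x=-12.2000 theta=-23/210 (≈-0.1095)
After 3 (propagate distance d=39): x=-1153/70 (≈-16.4714) theta=-23/210 (≈-0.1095)
After 4 (thin lens f=55): x=-1153/70 (≈-16.4714) theta=1097/5775 (≈0.1900)
After 5 (propagate distance d=15): x=-10489/770 (≈-13.6221) theta=1097/5775 (≈0.1900)
After 6 (thin lens f=-46): x=-10489/770 (≈-13.6221) theta=-56411/531300 (≈-0.1062)
After 7 (propagate distance d=23 (to screen)): x=-371081/23100 (≈-16.0641) theta=-56411/531300 (≈-0.1062)
|theta_initial|=0.4000 |theta_final|=56411/531300 (≈0.1062) -> not increased

Answer: no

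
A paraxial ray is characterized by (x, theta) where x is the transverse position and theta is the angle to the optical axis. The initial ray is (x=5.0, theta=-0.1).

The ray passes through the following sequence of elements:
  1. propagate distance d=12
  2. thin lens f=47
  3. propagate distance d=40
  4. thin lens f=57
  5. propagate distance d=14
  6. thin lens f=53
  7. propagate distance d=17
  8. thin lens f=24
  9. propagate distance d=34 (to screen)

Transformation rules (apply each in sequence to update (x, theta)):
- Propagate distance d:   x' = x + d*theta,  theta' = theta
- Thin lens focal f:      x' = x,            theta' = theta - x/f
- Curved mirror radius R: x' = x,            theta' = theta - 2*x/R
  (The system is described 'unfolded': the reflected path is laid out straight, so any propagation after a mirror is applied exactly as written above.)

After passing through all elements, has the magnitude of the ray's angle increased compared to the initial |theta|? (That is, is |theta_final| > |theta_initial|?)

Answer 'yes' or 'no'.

Initial: x=5.0000 theta=-0.1000
After 1 (propagate distance d=12): x=3.8000 theta=-0.1000
After 2 (thin lens f=47): x=3.8000 theta=-17/94 (≈-0.1809)
After 3 (propagate distance d=40): x=-807/235 (≈-3.4340) theta=-17/94 (≈-0.1809)
After 4 (thin lens f=57): x=-807/235 (≈-3.4340) theta=-1077/8930 (≈-0.1206)
After 5 (propagate distance d=14): x=-22872/4465 (≈-5.1225) theta=-1077/8930 (≈-0.1206)
After 6 (thin lens f=53): x=-22872/4465 (≈-5.1225) theta=-11337/473290 (≈-0.0240)
After 7 (propagate distance d=17): x=-2617161/473290 (≈-5.5297) theta=-11337/473290 (≈-0.0240)
After 8 (thin lens f=24): x=-2617161/473290 (≈-5.5297) theta=781691/3786320 (≈0.2065)
After 9 (propagate distance d=34 (to screen)): x=2820103/1893160 (≈1.4896) theta=781691/3786320 (≈0.2065)
|theta_initial|=0.1000 |theta_final|=781691/3786320 (≈0.2065) -> increased

Answer: yes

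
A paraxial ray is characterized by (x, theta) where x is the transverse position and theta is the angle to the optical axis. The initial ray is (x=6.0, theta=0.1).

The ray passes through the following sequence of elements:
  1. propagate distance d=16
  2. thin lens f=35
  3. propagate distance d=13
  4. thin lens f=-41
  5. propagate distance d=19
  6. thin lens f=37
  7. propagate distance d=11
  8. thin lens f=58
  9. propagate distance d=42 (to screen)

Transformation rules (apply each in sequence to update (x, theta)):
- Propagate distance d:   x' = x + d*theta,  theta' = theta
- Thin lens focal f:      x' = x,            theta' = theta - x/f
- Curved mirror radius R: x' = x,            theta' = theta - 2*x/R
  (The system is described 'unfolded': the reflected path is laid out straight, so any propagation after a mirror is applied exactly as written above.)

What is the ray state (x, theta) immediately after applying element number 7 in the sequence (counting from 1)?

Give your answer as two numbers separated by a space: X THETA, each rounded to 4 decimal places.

Answer: 5.0273 -0.1491

Derivation:
Initial: x=6.0000 theta=0.1000
After 1 (propagate distance d=16): x=7.6000 theta=0.1000
After 2 (thin lens f=35): x=7.6000 theta=-41/350 (≈-0.1171)
After 3 (propagate distance d=13): x=2127/350 (≈6.0771) theta=-41/350 (≈-0.1171)
After 4 (thin lens f=-41): x=2127/350 (≈6.0771) theta=223/7175 (≈0.0311)
After 5 (propagate distance d=19): x=95681/14350 (≈6.6677) theta=223/7175 (≈0.0311)
After 6 (thin lens f=37): x=95681/14350 (≈6.6677) theta=-79179/530950 (≈-0.1491)
After 7 (propagate distance d=11): x=1334614/265475 (≈5.0273) theta=-79179/530950 (≈-0.1491)
Rounded to 4 decimal places: x = 5.0273, theta = -0.1491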